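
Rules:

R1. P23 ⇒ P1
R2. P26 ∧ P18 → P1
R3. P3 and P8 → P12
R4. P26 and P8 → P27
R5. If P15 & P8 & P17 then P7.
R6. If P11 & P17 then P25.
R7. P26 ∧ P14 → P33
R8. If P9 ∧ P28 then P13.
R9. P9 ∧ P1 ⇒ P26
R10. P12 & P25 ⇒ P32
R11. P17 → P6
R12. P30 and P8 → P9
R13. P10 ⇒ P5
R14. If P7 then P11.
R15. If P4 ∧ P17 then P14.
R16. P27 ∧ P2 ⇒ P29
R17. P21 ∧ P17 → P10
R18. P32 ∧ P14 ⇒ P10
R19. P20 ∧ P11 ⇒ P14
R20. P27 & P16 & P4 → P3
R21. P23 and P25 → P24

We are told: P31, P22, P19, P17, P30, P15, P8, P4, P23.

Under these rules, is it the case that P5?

Forward chaining from the given facts derives: P1, P7, P6, P9, P11, P14, P25, P26, P24, P27, P33.
The only rule concluding P5 is R13, which needs P10; that is never established.

No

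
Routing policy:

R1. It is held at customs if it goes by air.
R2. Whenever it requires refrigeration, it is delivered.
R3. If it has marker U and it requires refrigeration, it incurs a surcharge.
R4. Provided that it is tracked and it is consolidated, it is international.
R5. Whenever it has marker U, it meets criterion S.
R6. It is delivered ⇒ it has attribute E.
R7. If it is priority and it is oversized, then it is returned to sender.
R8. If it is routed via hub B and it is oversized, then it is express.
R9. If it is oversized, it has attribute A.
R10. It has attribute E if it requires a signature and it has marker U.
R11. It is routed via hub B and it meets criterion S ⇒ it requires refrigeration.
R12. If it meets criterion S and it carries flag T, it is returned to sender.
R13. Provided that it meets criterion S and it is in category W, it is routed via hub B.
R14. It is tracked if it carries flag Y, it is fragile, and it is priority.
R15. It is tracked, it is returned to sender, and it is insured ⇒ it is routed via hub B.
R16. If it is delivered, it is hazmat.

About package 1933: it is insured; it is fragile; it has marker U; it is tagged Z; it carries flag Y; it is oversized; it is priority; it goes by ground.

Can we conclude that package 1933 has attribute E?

By R5 (it has marker U): it meets criterion S.
By R7 (it is priority, it is oversized): it is returned to sender.
By R14 (it carries flag Y, it is fragile, it is priority): it is tracked.
By R15 (it is tracked, it is returned to sender, it is insured): it is routed via hub B.
By R11 (it is routed via hub B, it meets criterion S): it requires refrigeration.
By R2 (it requires refrigeration): it is delivered.
By R6 (it is delivered): it has attribute E.

Yes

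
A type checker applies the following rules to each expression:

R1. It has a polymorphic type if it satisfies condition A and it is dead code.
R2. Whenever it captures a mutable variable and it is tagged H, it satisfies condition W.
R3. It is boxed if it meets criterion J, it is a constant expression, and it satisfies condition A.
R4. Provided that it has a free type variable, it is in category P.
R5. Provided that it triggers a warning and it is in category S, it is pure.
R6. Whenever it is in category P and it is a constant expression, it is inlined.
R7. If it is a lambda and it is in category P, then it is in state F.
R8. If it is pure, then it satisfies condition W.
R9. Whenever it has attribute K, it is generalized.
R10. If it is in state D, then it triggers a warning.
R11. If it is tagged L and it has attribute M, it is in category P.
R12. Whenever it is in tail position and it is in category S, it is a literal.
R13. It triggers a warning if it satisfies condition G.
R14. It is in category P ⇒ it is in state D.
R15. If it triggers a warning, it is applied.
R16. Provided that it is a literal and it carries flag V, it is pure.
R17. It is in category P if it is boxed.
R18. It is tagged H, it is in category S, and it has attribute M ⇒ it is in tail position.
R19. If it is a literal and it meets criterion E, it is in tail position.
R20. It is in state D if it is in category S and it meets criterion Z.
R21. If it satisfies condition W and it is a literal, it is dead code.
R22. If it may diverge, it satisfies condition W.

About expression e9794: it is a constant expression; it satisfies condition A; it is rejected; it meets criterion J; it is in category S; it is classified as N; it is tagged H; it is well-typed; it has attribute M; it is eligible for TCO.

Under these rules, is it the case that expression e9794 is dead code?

By R3 (it meets criterion J, it is a constant expression, it satisfies condition A): it is boxed.
By R17 (it is boxed): it is in category P.
By R18 (it is tagged H, it is in category S, it has attribute M): it is in tail position.
By R12 (it is in tail position, it is in category S): it is a literal.
By R14 (it is in category P): it is in state D.
By R10 (it is in state D): it triggers a warning.
By R5 (it triggers a warning, it is in category S): it is pure.
By R8 (it is pure): it satisfies condition W.
By R21 (it satisfies condition W, it is a literal): it is dead code.

Yes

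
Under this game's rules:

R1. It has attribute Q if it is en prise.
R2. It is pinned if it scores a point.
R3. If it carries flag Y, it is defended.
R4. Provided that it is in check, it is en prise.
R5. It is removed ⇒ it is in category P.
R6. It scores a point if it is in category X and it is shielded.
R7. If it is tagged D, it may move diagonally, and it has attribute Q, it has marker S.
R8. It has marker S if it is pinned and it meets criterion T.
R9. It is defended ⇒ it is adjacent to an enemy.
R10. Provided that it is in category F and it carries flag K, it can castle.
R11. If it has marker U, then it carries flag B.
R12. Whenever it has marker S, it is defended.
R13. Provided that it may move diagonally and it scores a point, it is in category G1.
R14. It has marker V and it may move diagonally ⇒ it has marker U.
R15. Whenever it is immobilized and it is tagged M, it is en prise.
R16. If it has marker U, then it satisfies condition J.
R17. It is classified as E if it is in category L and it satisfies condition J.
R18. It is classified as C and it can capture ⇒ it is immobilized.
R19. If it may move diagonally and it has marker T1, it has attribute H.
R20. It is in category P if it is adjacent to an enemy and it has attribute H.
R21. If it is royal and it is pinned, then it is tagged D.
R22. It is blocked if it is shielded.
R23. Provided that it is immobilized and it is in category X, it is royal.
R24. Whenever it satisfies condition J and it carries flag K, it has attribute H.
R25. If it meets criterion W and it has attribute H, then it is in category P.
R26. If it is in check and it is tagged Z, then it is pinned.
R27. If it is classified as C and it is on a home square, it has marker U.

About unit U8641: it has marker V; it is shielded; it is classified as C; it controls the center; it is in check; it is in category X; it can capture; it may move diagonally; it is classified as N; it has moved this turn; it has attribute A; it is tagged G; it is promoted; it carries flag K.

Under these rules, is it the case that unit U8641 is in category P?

By R4 (it is in check): it is en prise.
By R6 (it is in category X, it is shielded): it scores a point.
By R14 (it has marker V, it may move diagonally): it has marker U.
By R16 (it has marker U): it satisfies condition J.
By R18 (it is classified as C, it can capture): it is immobilized.
By R23 (it is immobilized, it is in category X): it is royal.
By R24 (it satisfies condition J, it carries flag K): it has attribute H.
By R1 (it is en prise): it has attribute Q.
By R2 (it scores a point): it is pinned.
By R21 (it is royal, it is pinned): it is tagged D.
By R7 (it is tagged D, it may move diagonally, it has attribute Q): it has marker S.
By R12 (it has marker S): it is defended.
By R9 (it is defended): it is adjacent to an enemy.
By R20 (it is adjacent to an enemy, it has attribute H): it is in category P.

Yes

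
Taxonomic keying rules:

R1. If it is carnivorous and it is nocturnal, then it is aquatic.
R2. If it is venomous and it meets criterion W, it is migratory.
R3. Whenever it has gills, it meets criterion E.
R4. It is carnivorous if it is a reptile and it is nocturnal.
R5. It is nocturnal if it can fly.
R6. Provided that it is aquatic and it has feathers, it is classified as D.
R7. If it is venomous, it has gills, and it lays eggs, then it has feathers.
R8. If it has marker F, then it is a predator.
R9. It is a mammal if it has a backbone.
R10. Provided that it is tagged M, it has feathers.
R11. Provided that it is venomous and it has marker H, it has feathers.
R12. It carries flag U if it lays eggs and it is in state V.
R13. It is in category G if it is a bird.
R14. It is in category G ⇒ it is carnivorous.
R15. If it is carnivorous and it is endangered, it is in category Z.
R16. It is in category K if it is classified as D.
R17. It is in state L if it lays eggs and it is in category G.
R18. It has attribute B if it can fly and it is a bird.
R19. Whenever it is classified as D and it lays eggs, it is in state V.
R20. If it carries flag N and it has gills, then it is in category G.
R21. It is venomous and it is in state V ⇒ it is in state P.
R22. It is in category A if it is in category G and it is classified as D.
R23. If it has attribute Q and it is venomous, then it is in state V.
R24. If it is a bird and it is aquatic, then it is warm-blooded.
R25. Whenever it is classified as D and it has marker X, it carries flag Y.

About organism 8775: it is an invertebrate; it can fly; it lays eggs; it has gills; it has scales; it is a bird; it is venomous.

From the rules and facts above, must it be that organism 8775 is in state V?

By R5 (it can fly): it is nocturnal.
By R7 (it is venomous, it has gills, it lays eggs): it has feathers.
By R13 (it is a bird): it is in category G.
By R14 (it is in category G): it is carnivorous.
By R1 (it is carnivorous, it is nocturnal): it is aquatic.
By R6 (it is aquatic, it has feathers): it is classified as D.
By R19 (it is classified as D, it lays eggs): it is in state V.

Yes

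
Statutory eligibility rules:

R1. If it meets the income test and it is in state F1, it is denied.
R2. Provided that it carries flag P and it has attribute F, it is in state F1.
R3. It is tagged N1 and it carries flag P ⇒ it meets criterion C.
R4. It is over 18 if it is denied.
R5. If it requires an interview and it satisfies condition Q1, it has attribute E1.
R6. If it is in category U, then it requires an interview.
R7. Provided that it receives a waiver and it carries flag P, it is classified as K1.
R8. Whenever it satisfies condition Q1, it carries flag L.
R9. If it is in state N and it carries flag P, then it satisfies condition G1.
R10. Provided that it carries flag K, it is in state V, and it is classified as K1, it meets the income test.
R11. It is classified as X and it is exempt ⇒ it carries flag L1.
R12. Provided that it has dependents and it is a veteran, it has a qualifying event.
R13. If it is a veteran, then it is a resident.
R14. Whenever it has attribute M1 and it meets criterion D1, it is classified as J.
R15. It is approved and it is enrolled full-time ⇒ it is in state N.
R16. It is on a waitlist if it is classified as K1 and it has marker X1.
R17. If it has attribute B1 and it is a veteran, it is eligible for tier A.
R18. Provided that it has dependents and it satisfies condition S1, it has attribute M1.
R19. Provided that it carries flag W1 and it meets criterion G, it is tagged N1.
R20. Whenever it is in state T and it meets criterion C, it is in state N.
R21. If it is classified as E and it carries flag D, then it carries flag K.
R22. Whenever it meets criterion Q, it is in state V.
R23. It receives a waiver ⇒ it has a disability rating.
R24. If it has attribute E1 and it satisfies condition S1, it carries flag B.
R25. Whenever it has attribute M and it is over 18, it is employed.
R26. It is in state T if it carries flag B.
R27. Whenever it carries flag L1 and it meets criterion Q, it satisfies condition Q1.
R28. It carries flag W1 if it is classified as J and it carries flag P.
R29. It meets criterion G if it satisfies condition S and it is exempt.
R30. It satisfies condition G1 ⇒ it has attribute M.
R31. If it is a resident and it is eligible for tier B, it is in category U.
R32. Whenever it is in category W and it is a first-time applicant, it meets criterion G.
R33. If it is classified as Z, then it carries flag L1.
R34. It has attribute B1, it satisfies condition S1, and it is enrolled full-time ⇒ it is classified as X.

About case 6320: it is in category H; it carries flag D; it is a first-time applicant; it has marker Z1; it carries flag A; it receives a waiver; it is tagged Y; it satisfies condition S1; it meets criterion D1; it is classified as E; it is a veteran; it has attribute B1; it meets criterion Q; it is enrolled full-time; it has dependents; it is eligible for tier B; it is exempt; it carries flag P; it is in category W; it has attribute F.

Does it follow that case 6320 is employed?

Yes

By R2 (it carries flag P, it has attribute F): it is in state F1.
By R7 (it receives a waiver, it carries flag P): it is classified as K1.
By R13 (it is a veteran): it is a resident.
By R18 (it has dependents, it satisfies condition S1): it has attribute M1.
By R21 (it is classified as E, it carries flag D): it carries flag K.
By R22 (it meets criterion Q): it is in state V.
By R31 (it is a resident, it is eligible for tier B): it is in category U.
By R32 (it is in category W, it is a first-time applicant): it meets criterion G.
By R34 (it has attribute B1, it satisfies condition S1, it is enrolled full-time): it is classified as X.
By R6 (it is in category U): it requires an interview.
By R10 (it carries flag K, it is in state V, it is classified as K1): it meets the income test.
By R11 (it is classified as X, it is exempt): it carries flag L1.
By R14 (it has attribute M1, it meets criterion D1): it is classified as J.
By R27 (it carries flag L1, it meets criterion Q): it satisfies condition Q1.
By R28 (it is classified as J, it carries flag P): it carries flag W1.
By R1 (it meets the income test, it is in state F1): it is denied.
By R4 (it is denied): it is over 18.
By R5 (it requires an interview, it satisfies condition Q1): it has attribute E1.
By R19 (it carries flag W1, it meets criterion G): it is tagged N1.
By R24 (it has attribute E1, it satisfies condition S1): it carries flag B.
By R26 (it carries flag B): it is in state T.
By R3 (it is tagged N1, it carries flag P): it meets criterion C.
By R20 (it is in state T, it meets criterion C): it is in state N.
By R9 (it is in state N, it carries flag P): it satisfies condition G1.
By R30 (it satisfies condition G1): it has attribute M.
By R25 (it has attribute M, it is over 18): it is employed.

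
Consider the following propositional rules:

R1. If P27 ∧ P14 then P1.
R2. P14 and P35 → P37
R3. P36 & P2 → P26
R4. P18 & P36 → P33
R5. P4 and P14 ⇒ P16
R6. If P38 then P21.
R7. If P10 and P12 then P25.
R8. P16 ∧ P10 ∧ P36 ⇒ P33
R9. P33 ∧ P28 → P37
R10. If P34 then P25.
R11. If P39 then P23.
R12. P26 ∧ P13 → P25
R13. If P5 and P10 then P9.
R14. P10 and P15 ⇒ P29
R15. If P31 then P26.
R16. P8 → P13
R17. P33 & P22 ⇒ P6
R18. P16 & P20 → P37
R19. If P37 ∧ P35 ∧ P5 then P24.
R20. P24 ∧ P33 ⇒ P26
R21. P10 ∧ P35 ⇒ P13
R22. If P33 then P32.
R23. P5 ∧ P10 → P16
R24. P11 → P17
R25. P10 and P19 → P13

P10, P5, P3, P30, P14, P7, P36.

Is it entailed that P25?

Forward chaining from the given facts derives: P9, P16, P33, P32.
Rules concluding P25: R7 needs P12; R10 needs P34; R12 needs P26 — none of these are established.

No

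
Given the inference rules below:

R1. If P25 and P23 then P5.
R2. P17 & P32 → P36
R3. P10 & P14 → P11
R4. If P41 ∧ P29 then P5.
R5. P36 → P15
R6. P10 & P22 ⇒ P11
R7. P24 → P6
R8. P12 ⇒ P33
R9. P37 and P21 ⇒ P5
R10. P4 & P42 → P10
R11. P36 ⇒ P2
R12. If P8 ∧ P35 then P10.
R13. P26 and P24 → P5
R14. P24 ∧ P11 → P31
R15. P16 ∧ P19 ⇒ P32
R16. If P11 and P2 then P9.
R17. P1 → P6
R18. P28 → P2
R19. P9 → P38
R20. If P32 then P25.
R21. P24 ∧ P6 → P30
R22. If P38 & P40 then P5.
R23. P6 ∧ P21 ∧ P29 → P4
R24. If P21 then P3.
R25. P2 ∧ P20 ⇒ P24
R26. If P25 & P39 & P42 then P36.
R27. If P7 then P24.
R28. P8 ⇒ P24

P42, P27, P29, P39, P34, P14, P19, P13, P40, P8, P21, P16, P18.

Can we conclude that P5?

P32  (by R15: P16, P19)
P25  (by R20: P32)
P36  (by R26: P25, P39, P42)
P24  (by R28: P8)
P6  (by R7: P24)
P2  (by R11: P36)
P4  (by R23: P6, P21, P29)
P10  (by R10: P4, P42)
P11  (by R3: P10, P14)
P9  (by R16: P11, P2)
P38  (by R19: P9)
P5  (by R22: P38, P40)

Yes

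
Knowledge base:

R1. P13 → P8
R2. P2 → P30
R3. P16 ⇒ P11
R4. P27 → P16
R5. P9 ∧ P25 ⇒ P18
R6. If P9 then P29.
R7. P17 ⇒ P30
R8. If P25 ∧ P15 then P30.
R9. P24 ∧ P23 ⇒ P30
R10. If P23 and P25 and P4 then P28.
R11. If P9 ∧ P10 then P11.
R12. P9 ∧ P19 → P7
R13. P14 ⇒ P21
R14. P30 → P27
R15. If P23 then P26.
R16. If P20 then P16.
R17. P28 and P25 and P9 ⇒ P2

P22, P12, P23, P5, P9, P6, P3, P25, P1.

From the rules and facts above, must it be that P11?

No

Forward chaining from the given facts derives: P18, P29, P26.
Rules concluding P11: R3 needs P16; R11 needs P10 — none of these are established.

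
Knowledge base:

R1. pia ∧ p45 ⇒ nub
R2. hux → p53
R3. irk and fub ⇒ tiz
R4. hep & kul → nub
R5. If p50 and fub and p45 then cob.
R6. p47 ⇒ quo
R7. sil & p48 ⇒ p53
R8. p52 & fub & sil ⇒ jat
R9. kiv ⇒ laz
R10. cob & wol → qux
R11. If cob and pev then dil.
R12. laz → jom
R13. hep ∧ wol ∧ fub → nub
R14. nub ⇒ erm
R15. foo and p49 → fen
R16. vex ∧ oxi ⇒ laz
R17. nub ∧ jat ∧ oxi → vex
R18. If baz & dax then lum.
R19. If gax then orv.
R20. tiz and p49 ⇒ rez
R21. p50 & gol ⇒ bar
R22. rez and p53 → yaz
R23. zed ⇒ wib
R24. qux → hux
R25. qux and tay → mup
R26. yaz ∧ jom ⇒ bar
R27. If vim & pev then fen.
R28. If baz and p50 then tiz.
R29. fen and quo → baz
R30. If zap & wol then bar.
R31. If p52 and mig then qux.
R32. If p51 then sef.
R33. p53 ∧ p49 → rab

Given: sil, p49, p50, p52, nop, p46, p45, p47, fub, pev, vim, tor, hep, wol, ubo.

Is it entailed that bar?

No

Forward chaining from the given facts derives: cob, quo, jat, qux, dil, nub, erm, hux, fen, baz, p53, tiz, rab, rez, yaz.
Rules concluding bar: R21 needs gol; R26 needs jom; R30 needs zap — none of these are established.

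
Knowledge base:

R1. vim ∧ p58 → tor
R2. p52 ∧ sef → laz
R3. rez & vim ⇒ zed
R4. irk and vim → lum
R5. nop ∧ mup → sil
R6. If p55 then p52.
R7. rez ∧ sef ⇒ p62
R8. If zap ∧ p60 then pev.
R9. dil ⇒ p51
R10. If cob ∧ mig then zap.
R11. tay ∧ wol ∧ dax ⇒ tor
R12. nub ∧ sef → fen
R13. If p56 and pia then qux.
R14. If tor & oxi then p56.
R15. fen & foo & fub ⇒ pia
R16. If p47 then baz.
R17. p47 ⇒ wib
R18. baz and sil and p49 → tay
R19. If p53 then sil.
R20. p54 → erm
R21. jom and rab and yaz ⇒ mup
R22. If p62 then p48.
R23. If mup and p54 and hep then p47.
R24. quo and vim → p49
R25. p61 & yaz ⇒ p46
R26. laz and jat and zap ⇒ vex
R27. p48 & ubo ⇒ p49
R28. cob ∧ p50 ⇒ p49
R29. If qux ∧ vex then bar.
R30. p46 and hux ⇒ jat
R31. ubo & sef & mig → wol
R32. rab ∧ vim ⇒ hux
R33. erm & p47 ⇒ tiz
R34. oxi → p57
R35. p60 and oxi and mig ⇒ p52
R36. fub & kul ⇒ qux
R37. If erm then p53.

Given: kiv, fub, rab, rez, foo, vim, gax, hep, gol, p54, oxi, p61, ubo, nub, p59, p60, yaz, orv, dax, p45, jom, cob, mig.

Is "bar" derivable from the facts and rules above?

Forward chaining from the given facts derives: zed, zap, erm, mup, p47, p46, hux, tiz, p57, p52, p53, pev, baz, wib, sil, jat.
The only rule concluding bar is R29, which needs qux; that is never established.

No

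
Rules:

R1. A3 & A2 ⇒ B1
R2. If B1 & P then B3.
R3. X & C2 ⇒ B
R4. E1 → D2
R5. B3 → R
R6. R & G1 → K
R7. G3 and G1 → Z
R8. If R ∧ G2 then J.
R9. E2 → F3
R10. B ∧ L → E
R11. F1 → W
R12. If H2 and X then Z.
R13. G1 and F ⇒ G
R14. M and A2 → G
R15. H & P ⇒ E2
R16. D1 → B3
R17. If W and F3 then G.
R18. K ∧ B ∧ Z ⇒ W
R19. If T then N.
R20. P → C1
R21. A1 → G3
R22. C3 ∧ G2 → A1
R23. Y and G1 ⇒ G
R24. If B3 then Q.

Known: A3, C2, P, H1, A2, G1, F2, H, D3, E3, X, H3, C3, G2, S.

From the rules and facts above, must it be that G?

B1  (by R1: A3, A2)
B3  (by R2: B1, P)
B  (by R3: X, C2)
R  (by R5: B3)
K  (by R6: R, G1)
E2  (by R15: H, P)
A1  (by R22: C3, G2)
F3  (by R9: E2)
G3  (by R21: A1)
Z  (by R7: G3, G1)
W  (by R18: K, B, Z)
G  (by R17: W, F3)

Yes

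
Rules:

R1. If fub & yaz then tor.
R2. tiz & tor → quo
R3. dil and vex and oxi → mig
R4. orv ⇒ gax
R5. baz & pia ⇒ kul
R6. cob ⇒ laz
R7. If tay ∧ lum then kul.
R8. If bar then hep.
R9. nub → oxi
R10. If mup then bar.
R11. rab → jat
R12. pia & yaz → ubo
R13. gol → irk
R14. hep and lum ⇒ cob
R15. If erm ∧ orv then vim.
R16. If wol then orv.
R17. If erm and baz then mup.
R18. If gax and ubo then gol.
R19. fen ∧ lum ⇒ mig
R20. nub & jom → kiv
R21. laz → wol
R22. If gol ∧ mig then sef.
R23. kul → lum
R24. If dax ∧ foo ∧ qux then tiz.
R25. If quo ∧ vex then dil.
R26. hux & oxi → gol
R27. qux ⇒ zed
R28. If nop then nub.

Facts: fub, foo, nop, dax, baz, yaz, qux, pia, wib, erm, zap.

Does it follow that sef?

Forward chaining from the given facts derives: tor, kul, ubo, mup, lum, tiz, zed, nub, quo, oxi, bar, hep, cob, laz, wol, orv, gax, vim, gol, irk.
The only rule concluding sef is R22, which needs mig; that is never established.

No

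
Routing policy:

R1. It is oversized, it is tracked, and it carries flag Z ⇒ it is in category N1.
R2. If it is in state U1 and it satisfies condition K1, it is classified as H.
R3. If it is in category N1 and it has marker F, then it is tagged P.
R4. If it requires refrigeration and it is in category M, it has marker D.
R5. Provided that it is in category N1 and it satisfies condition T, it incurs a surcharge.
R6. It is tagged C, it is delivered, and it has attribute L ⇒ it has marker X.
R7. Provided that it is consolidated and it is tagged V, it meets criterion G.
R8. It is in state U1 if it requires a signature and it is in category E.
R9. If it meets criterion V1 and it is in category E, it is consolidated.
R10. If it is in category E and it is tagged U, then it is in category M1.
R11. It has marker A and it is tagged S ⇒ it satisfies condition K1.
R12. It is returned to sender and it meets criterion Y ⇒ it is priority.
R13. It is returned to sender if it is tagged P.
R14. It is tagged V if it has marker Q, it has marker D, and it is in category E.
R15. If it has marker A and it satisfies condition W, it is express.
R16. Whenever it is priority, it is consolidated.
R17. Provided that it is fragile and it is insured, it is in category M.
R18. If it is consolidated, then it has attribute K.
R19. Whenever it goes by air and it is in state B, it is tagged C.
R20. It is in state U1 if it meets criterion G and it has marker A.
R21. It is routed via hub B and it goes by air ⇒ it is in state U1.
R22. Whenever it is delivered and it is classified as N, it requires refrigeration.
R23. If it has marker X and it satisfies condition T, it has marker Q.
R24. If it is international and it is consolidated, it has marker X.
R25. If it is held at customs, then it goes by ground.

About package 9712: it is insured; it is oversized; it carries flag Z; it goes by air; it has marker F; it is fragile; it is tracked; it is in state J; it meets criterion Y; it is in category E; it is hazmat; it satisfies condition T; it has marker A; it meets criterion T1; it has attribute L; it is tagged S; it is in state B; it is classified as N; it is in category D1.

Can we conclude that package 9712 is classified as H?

No

Forward chaining from the given facts derives: is in category N1, is tagged P, incurs a surcharge, satisfies condition K1, is returned to sender, is in category M, is tagged C, is priority, is consolidated, has attribute K.
The only rule concluding "it is classified as H" is R2, which needs "it is in state U1"; that is never established.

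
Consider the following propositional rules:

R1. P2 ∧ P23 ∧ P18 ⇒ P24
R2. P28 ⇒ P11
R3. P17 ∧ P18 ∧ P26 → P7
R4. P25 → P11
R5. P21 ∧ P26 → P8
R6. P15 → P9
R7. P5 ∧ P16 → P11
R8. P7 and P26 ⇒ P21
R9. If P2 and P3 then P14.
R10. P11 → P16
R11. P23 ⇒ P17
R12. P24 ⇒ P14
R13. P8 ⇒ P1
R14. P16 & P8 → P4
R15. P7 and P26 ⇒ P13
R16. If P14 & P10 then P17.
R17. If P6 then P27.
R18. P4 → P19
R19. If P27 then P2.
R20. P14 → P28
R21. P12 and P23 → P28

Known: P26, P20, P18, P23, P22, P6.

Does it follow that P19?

P17  (by R11: P23)
P27  (by R17: P6)
P2  (by R19: P27)
P24  (by R1: P2, P23, P18)
P7  (by R3: P17, P18, P26)
P21  (by R8: P7, P26)
P14  (by R12: P24)
P28  (by R20: P14)
P11  (by R2: P28)
P8  (by R5: P21, P26)
P16  (by R10: P11)
P4  (by R14: P16, P8)
P19  (by R18: P4)

Yes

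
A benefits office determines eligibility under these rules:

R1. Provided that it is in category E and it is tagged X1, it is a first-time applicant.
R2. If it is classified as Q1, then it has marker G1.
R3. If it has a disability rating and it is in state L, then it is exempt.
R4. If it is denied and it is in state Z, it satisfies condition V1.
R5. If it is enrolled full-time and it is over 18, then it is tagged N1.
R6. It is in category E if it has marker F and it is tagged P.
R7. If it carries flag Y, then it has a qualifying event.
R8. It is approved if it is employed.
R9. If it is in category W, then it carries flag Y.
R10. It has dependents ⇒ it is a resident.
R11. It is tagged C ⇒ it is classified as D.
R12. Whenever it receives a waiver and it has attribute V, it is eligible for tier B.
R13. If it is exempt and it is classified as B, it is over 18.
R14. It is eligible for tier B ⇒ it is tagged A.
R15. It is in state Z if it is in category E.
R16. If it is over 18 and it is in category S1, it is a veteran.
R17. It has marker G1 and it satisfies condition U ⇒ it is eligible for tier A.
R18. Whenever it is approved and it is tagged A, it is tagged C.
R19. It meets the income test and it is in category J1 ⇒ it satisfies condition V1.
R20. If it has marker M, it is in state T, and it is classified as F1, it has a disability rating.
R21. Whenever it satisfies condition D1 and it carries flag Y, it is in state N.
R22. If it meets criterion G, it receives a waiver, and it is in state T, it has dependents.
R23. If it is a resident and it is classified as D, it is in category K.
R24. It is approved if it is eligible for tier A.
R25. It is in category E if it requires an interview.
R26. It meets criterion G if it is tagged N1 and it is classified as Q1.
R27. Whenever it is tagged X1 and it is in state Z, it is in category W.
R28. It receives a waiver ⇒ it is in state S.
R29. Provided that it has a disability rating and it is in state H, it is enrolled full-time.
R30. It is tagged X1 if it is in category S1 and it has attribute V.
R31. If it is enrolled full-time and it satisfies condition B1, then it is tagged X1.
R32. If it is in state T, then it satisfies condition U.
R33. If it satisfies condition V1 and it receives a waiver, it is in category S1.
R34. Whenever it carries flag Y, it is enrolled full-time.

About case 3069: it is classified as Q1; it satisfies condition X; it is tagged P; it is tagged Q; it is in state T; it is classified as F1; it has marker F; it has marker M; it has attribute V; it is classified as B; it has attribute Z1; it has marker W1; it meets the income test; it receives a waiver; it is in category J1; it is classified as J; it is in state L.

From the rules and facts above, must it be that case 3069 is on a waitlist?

No

Forward chaining from the given facts derives: has marker G1, is in category E, is eligible for tier B, is tagged A, is in state Z, satisfies condition V1, has a disability rating, is in state S, satisfies condition U, is in category S1, is exempt, is over 18, is a veteran, is eligible for tier A, is approved, is tagged X1, is a first-time applicant, is tagged C, is in category W, carries flag Y, is classified as D, is enrolled full-time, is tagged N1, has a qualifying event, meets criterion G, has dependents, is a resident, is in category K.
No rule has "it is on a waitlist" as its conclusion, and it is not among the given facts.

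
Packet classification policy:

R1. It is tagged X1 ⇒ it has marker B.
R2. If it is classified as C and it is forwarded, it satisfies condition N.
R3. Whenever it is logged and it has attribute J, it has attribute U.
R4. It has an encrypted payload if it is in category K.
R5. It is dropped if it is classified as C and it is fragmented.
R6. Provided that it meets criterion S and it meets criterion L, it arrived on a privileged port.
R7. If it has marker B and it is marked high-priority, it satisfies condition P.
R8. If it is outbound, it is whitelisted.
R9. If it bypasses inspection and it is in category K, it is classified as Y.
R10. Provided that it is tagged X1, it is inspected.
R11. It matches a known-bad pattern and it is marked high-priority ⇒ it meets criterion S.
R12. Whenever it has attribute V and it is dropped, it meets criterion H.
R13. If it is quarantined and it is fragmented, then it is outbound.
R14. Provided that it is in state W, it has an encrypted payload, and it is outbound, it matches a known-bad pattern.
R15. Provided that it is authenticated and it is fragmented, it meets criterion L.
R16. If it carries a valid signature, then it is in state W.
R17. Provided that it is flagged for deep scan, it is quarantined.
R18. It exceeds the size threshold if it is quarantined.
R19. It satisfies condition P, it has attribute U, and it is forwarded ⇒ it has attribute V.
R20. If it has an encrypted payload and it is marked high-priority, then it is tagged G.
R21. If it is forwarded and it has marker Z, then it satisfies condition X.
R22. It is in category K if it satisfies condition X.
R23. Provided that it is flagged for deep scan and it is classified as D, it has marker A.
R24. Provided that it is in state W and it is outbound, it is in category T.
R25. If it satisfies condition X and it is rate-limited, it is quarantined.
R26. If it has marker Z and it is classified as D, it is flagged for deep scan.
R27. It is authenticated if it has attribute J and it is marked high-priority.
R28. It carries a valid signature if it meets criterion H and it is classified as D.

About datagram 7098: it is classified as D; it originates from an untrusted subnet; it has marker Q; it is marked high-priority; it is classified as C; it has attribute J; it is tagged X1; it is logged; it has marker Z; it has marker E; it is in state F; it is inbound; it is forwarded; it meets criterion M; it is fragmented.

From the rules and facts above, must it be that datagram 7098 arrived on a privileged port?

Yes

By R1 (it is tagged X1): it has marker B.
By R3 (it is logged, it has attribute J): it has attribute U.
By R5 (it is classified as C, it is fragmented): it is dropped.
By R7 (it has marker B, it is marked high-priority): it satisfies condition P.
By R19 (it satisfies condition P, it has attribute U, it is forwarded): it has attribute V.
By R21 (it is forwarded, it has marker Z): it satisfies condition X.
By R22 (it satisfies condition X): it is in category K.
By R26 (it has marker Z, it is classified as D): it is flagged for deep scan.
By R27 (it has attribute J, it is marked high-priority): it is authenticated.
By R4 (it is in category K): it has an encrypted payload.
By R12 (it has attribute V, it is dropped): it meets criterion H.
By R15 (it is authenticated, it is fragmented): it meets criterion L.
By R17 (it is flagged for deep scan): it is quarantined.
By R28 (it meets criterion H, it is classified as D): it carries a valid signature.
By R13 (it is quarantined, it is fragmented): it is outbound.
By R16 (it carries a valid signature): it is in state W.
By R14 (it is in state W, it has an encrypted payload, it is outbound): it matches a known-bad pattern.
By R11 (it matches a known-bad pattern, it is marked high-priority): it meets criterion S.
By R6 (it meets criterion S, it meets criterion L): it arrived on a privileged port.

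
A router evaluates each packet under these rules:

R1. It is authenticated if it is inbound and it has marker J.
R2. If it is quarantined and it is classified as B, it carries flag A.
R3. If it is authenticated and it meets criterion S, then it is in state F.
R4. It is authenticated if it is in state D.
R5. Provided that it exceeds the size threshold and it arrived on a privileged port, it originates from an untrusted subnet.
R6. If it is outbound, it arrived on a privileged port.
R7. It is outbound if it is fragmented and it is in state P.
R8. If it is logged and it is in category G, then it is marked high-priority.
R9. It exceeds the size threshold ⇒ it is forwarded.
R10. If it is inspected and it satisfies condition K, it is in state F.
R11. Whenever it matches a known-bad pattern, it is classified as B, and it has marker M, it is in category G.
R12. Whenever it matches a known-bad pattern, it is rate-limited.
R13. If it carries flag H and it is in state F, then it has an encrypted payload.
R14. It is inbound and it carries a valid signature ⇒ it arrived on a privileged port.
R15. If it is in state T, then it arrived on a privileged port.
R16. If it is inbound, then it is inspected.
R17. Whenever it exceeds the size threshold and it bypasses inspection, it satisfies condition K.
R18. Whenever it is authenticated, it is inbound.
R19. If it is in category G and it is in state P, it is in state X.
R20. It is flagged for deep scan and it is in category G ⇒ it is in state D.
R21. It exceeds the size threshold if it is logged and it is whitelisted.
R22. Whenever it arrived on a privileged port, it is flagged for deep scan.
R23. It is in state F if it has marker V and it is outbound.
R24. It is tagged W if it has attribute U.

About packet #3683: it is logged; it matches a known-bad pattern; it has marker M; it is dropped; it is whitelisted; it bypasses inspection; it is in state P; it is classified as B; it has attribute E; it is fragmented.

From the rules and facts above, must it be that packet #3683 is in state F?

By R7 (it is fragmented, it is in state P): it is outbound.
By R11 (it matches a known-bad pattern, it is classified as B, it has marker M): it is in category G.
By R21 (it is logged, it is whitelisted): it exceeds the size threshold.
By R6 (it is outbound): it arrived on a privileged port.
By R17 (it exceeds the size threshold, it bypasses inspection): it satisfies condition K.
By R22 (it arrived on a privileged port): it is flagged for deep scan.
By R20 (it is flagged for deep scan, it is in category G): it is in state D.
By R4 (it is in state D): it is authenticated.
By R18 (it is authenticated): it is inbound.
By R16 (it is inbound): it is inspected.
By R10 (it is inspected, it satisfies condition K): it is in state F.

Yes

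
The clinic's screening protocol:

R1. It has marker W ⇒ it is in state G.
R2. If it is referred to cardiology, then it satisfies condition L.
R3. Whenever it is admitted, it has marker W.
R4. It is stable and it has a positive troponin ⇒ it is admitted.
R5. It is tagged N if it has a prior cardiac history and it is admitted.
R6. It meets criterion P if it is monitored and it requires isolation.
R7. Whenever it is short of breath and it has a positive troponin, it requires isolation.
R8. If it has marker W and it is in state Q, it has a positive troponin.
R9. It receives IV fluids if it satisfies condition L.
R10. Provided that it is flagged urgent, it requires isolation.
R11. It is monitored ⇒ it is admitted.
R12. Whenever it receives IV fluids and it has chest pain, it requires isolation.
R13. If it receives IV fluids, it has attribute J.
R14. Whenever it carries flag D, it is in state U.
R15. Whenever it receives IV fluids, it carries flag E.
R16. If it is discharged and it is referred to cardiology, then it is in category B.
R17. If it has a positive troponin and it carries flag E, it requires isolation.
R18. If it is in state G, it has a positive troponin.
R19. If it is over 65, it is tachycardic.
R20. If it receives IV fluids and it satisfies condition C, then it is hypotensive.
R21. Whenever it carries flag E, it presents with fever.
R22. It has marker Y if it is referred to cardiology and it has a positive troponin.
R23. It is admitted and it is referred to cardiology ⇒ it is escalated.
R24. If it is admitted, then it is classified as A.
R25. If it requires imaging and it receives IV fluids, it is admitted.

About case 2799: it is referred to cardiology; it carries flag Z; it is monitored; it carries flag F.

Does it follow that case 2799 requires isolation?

By R2 (it is referred to cardiology): it satisfies condition L.
By R9 (it satisfies condition L): it receives IV fluids.
By R11 (it is monitored): it is admitted.
By R15 (it receives IV fluids): it carries flag E.
By R3 (it is admitted): it has marker W.
By R1 (it has marker W): it is in state G.
By R18 (it is in state G): it has a positive troponin.
By R17 (it has a positive troponin, it carries flag E): it requires isolation.

Yes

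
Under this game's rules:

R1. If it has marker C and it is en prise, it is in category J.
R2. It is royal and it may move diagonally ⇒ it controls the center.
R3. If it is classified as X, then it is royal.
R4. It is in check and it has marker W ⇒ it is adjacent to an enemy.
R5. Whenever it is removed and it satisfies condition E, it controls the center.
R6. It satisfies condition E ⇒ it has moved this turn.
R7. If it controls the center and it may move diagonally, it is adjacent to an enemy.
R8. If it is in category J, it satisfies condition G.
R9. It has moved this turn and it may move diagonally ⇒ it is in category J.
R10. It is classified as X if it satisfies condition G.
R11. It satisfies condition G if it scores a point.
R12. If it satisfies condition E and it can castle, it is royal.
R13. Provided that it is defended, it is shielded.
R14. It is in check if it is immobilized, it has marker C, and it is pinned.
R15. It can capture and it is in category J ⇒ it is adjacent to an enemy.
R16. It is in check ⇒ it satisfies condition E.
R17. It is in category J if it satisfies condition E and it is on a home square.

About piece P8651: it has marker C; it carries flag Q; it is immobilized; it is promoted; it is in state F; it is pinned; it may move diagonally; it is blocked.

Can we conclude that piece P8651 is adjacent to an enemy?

Yes

By R14 (it is immobilized, it has marker C, it is pinned): it is in check.
By R16 (it is in check): it satisfies condition E.
By R6 (it satisfies condition E): it has moved this turn.
By R9 (it has moved this turn, it may move diagonally): it is in category J.
By R8 (it is in category J): it satisfies condition G.
By R10 (it satisfies condition G): it is classified as X.
By R3 (it is classified as X): it is royal.
By R2 (it is royal, it may move diagonally): it controls the center.
By R7 (it controls the center, it may move diagonally): it is adjacent to an enemy.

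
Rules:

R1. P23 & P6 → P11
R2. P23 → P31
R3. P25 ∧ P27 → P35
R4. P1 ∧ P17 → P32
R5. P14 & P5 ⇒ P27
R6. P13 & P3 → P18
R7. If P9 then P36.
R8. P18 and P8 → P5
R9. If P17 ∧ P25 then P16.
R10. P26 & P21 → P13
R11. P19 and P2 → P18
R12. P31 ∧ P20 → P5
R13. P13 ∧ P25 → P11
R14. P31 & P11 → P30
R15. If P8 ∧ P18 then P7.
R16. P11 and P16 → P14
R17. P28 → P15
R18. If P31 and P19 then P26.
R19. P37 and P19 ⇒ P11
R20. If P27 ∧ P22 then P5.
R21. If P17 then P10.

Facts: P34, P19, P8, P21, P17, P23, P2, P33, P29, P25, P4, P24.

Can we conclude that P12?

Forward chaining from the given facts derives: P31, P16, P18, P7, P26, P10, P5, P13, P11, P30, P14, P27, P35.
No rule has P12 as its conclusion, and it is not among the given facts.

No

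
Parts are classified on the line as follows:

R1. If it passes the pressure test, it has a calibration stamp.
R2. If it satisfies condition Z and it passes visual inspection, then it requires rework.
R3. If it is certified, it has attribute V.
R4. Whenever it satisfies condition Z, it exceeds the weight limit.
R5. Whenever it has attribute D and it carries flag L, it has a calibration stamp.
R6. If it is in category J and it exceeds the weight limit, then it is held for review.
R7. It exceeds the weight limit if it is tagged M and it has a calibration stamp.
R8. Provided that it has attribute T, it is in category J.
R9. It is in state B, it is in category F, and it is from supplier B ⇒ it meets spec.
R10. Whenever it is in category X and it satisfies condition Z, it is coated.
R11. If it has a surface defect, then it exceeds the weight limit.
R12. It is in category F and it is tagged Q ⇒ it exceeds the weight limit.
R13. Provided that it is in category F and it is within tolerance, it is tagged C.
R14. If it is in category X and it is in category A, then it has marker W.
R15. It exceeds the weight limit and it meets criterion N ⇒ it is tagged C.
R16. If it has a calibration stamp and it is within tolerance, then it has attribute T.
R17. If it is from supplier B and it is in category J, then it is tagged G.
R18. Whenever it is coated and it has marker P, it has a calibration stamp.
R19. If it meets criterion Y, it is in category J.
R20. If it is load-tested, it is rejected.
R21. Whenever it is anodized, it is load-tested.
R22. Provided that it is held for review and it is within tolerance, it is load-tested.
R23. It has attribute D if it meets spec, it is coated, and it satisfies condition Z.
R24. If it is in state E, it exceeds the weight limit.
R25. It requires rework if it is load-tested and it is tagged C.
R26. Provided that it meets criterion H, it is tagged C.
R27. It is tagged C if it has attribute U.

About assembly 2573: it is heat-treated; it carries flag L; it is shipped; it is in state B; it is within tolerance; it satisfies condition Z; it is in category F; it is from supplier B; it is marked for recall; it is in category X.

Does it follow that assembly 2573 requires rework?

By R4 (it satisfies condition Z): it exceeds the weight limit.
By R9 (it is in state B, it is in category F, it is from supplier B): it meets spec.
By R10 (it is in category X, it satisfies condition Z): it is coated.
By R13 (it is in category F, it is within tolerance): it is tagged C.
By R23 (it meets spec, it is coated, it satisfies condition Z): it has attribute D.
By R5 (it has attribute D, it carries flag L): it has a calibration stamp.
By R16 (it has a calibration stamp, it is within tolerance): it has attribute T.
By R8 (it has attribute T): it is in category J.
By R6 (it is in category J, it exceeds the weight limit): it is held for review.
By R22 (it is held for review, it is within tolerance): it is load-tested.
By R25 (it is load-tested, it is tagged C): it requires rework.

Yes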